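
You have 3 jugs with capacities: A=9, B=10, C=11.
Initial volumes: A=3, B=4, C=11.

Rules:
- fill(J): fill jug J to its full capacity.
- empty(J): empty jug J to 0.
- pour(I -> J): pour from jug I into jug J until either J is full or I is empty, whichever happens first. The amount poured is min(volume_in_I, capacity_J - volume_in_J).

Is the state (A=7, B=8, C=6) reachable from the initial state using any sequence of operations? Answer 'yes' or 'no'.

Answer: no

Derivation:
BFS explored all 600 reachable states.
Reachable set includes: (0,0,0), (0,0,1), (0,0,2), (0,0,3), (0,0,4), (0,0,5), (0,0,6), (0,0,7), (0,0,8), (0,0,9), (0,0,10), (0,0,11) ...
Target (A=7, B=8, C=6) not in reachable set → no.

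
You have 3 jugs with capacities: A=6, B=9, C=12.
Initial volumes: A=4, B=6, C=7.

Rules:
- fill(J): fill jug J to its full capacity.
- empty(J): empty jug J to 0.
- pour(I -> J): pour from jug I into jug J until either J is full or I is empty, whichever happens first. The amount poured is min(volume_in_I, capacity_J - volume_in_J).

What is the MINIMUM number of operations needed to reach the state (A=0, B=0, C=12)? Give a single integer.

BFS from (A=4, B=6, C=7). One shortest path:
  1. empty(A) -> (A=0 B=6 C=7)
  2. empty(B) -> (A=0 B=0 C=7)
  3. fill(C) -> (A=0 B=0 C=12)
Reached target in 3 moves.

Answer: 3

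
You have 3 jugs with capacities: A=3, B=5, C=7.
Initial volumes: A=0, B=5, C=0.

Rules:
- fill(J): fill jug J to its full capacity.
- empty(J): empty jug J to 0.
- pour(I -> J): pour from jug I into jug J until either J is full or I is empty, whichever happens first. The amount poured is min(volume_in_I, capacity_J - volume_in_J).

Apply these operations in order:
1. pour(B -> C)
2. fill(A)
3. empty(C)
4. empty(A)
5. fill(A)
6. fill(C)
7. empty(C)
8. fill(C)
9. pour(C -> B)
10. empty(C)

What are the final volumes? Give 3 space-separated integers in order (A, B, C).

Answer: 3 5 0

Derivation:
Step 1: pour(B -> C) -> (A=0 B=0 C=5)
Step 2: fill(A) -> (A=3 B=0 C=5)
Step 3: empty(C) -> (A=3 B=0 C=0)
Step 4: empty(A) -> (A=0 B=0 C=0)
Step 5: fill(A) -> (A=3 B=0 C=0)
Step 6: fill(C) -> (A=3 B=0 C=7)
Step 7: empty(C) -> (A=3 B=0 C=0)
Step 8: fill(C) -> (A=3 B=0 C=7)
Step 9: pour(C -> B) -> (A=3 B=5 C=2)
Step 10: empty(C) -> (A=3 B=5 C=0)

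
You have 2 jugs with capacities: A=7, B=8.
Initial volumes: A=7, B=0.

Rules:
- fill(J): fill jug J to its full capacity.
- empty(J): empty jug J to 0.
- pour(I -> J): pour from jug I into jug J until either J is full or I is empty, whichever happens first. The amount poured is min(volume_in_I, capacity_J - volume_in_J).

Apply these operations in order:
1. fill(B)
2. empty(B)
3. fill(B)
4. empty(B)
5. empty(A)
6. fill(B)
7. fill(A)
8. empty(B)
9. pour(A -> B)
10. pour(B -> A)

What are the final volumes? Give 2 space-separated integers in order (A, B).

Answer: 7 0

Derivation:
Step 1: fill(B) -> (A=7 B=8)
Step 2: empty(B) -> (A=7 B=0)
Step 3: fill(B) -> (A=7 B=8)
Step 4: empty(B) -> (A=7 B=0)
Step 5: empty(A) -> (A=0 B=0)
Step 6: fill(B) -> (A=0 B=8)
Step 7: fill(A) -> (A=7 B=8)
Step 8: empty(B) -> (A=7 B=0)
Step 9: pour(A -> B) -> (A=0 B=7)
Step 10: pour(B -> A) -> (A=7 B=0)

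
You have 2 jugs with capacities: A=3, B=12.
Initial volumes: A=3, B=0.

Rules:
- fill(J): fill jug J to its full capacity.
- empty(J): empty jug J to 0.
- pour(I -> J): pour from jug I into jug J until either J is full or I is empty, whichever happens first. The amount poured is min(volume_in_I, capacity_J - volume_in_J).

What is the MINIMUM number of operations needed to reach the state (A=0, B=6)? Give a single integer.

Answer: 3

Derivation:
BFS from (A=3, B=0). One shortest path:
  1. pour(A -> B) -> (A=0 B=3)
  2. fill(A) -> (A=3 B=3)
  3. pour(A -> B) -> (A=0 B=6)
Reached target in 3 moves.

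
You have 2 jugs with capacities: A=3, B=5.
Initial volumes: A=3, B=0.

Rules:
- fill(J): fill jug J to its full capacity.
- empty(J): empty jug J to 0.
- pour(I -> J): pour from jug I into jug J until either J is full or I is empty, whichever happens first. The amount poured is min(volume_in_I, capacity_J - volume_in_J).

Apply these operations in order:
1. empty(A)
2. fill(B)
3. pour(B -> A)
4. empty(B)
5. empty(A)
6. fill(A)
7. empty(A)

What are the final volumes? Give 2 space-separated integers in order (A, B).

Step 1: empty(A) -> (A=0 B=0)
Step 2: fill(B) -> (A=0 B=5)
Step 3: pour(B -> A) -> (A=3 B=2)
Step 4: empty(B) -> (A=3 B=0)
Step 5: empty(A) -> (A=0 B=0)
Step 6: fill(A) -> (A=3 B=0)
Step 7: empty(A) -> (A=0 B=0)

Answer: 0 0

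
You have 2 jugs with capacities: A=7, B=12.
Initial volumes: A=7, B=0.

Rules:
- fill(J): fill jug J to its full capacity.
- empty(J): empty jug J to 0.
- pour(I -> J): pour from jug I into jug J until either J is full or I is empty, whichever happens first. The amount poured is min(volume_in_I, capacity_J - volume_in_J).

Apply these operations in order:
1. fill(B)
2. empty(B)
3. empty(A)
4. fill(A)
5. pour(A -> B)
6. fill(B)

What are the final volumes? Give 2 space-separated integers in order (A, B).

Answer: 0 12

Derivation:
Step 1: fill(B) -> (A=7 B=12)
Step 2: empty(B) -> (A=7 B=0)
Step 3: empty(A) -> (A=0 B=0)
Step 4: fill(A) -> (A=7 B=0)
Step 5: pour(A -> B) -> (A=0 B=7)
Step 6: fill(B) -> (A=0 B=12)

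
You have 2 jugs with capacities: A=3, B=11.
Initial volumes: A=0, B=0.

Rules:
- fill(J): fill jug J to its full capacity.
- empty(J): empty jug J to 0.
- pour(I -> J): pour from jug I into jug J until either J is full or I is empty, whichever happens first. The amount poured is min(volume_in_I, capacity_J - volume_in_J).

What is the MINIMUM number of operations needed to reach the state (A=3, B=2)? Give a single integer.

Answer: 6

Derivation:
BFS from (A=0, B=0). One shortest path:
  1. fill(B) -> (A=0 B=11)
  2. pour(B -> A) -> (A=3 B=8)
  3. empty(A) -> (A=0 B=8)
  4. pour(B -> A) -> (A=3 B=5)
  5. empty(A) -> (A=0 B=5)
  6. pour(B -> A) -> (A=3 B=2)
Reached target in 6 moves.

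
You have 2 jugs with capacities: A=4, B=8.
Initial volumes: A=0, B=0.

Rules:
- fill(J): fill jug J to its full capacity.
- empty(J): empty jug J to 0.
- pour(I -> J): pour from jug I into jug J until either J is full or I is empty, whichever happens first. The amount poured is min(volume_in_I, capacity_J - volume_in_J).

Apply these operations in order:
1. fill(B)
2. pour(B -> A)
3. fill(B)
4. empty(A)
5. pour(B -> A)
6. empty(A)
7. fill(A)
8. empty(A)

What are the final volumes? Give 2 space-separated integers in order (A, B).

Answer: 0 4

Derivation:
Step 1: fill(B) -> (A=0 B=8)
Step 2: pour(B -> A) -> (A=4 B=4)
Step 3: fill(B) -> (A=4 B=8)
Step 4: empty(A) -> (A=0 B=8)
Step 5: pour(B -> A) -> (A=4 B=4)
Step 6: empty(A) -> (A=0 B=4)
Step 7: fill(A) -> (A=4 B=4)
Step 8: empty(A) -> (A=0 B=4)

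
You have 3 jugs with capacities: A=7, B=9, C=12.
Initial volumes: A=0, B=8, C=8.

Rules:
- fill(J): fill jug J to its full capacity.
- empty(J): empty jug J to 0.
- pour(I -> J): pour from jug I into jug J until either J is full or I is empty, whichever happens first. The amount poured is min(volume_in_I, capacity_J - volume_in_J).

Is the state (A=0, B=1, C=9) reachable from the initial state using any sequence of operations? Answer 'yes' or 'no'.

BFS from (A=0, B=8, C=8):
  1. fill(B) -> (A=0 B=9 C=8)
  2. pour(C -> A) -> (A=7 B=9 C=1)
  3. empty(A) -> (A=0 B=9 C=1)
  4. pour(C -> A) -> (A=1 B=9 C=0)
  5. pour(B -> C) -> (A=1 B=0 C=9)
  6. pour(A -> B) -> (A=0 B=1 C=9)
Target reached → yes.

Answer: yes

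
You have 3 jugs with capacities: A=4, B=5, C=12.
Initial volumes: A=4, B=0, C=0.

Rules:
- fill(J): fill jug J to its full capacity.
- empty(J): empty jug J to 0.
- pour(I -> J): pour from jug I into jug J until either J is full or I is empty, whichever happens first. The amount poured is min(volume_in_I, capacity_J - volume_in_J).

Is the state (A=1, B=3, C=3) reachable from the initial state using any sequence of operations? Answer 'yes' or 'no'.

Answer: no

Derivation:
BFS explored all 258 reachable states.
Reachable set includes: (0,0,0), (0,0,1), (0,0,2), (0,0,3), (0,0,4), (0,0,5), (0,0,6), (0,0,7), (0,0,8), (0,0,9), (0,0,10), (0,0,11) ...
Target (A=1, B=3, C=3) not in reachable set → no.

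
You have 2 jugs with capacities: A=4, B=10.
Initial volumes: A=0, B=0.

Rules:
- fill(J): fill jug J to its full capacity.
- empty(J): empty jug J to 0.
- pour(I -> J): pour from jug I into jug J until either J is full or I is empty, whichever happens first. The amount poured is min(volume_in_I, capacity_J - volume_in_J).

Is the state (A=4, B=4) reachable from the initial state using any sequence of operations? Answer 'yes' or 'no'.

BFS from (A=0, B=0):
  1. fill(A) -> (A=4 B=0)
  2. pour(A -> B) -> (A=0 B=4)
  3. fill(A) -> (A=4 B=4)
Target reached → yes.

Answer: yes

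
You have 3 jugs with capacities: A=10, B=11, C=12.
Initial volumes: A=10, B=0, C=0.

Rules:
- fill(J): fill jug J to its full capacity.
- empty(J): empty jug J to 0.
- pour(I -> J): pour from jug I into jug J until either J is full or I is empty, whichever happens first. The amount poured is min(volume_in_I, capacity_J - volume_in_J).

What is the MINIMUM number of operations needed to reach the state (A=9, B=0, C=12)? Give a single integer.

BFS from (A=10, B=0, C=0). One shortest path:
  1. fill(B) -> (A=10 B=11 C=0)
  2. pour(B -> C) -> (A=10 B=0 C=11)
  3. pour(A -> C) -> (A=9 B=0 C=12)
Reached target in 3 moves.

Answer: 3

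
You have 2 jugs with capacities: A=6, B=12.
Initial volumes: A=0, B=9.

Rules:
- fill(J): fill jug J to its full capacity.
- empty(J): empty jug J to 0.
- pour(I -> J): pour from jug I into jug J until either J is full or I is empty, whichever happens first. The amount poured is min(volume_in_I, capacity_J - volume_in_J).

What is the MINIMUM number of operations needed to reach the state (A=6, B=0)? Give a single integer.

BFS from (A=0, B=9). One shortest path:
  1. fill(A) -> (A=6 B=9)
  2. empty(B) -> (A=6 B=0)
Reached target in 2 moves.

Answer: 2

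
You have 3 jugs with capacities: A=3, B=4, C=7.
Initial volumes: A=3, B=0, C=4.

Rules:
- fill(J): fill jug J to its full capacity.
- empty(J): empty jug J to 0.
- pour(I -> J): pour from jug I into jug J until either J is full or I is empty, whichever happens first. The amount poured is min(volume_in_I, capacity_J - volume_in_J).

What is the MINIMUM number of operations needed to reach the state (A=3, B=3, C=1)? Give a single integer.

Answer: 2

Derivation:
BFS from (A=3, B=0, C=4). One shortest path:
  1. pour(A -> B) -> (A=0 B=3 C=4)
  2. pour(C -> A) -> (A=3 B=3 C=1)
Reached target in 2 moves.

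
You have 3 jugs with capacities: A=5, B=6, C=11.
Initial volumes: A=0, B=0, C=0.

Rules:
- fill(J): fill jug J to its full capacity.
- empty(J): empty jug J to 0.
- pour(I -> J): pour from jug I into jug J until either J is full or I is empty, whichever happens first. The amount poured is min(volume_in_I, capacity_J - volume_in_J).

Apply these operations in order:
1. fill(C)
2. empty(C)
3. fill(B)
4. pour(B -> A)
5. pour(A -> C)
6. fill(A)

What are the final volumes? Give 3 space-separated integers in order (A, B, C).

Answer: 5 1 5

Derivation:
Step 1: fill(C) -> (A=0 B=0 C=11)
Step 2: empty(C) -> (A=0 B=0 C=0)
Step 3: fill(B) -> (A=0 B=6 C=0)
Step 4: pour(B -> A) -> (A=5 B=1 C=0)
Step 5: pour(A -> C) -> (A=0 B=1 C=5)
Step 6: fill(A) -> (A=5 B=1 C=5)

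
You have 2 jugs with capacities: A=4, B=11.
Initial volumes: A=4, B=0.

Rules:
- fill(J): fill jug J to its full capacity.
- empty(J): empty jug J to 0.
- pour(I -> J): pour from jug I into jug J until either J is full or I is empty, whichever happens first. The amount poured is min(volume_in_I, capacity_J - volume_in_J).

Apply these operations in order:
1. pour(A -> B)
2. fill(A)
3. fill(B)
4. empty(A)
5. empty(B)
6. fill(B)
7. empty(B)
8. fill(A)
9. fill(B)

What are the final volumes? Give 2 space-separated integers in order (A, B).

Answer: 4 11

Derivation:
Step 1: pour(A -> B) -> (A=0 B=4)
Step 2: fill(A) -> (A=4 B=4)
Step 3: fill(B) -> (A=4 B=11)
Step 4: empty(A) -> (A=0 B=11)
Step 5: empty(B) -> (A=0 B=0)
Step 6: fill(B) -> (A=0 B=11)
Step 7: empty(B) -> (A=0 B=0)
Step 8: fill(A) -> (A=4 B=0)
Step 9: fill(B) -> (A=4 B=11)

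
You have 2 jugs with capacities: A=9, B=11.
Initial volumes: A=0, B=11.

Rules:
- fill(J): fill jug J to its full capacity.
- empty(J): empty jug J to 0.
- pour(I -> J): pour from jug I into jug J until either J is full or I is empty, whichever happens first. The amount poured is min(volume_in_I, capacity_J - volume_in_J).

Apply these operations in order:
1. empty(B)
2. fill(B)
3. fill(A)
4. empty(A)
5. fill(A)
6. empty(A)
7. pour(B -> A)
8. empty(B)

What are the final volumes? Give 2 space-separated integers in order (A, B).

Step 1: empty(B) -> (A=0 B=0)
Step 2: fill(B) -> (A=0 B=11)
Step 3: fill(A) -> (A=9 B=11)
Step 4: empty(A) -> (A=0 B=11)
Step 5: fill(A) -> (A=9 B=11)
Step 6: empty(A) -> (A=0 B=11)
Step 7: pour(B -> A) -> (A=9 B=2)
Step 8: empty(B) -> (A=9 B=0)

Answer: 9 0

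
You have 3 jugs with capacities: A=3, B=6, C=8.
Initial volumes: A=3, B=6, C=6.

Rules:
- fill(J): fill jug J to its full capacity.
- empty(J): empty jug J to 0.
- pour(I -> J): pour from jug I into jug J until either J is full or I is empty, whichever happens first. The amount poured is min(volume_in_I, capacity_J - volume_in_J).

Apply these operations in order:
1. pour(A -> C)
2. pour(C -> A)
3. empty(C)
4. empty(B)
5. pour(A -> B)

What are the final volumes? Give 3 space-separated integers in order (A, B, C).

Step 1: pour(A -> C) -> (A=1 B=6 C=8)
Step 2: pour(C -> A) -> (A=3 B=6 C=6)
Step 3: empty(C) -> (A=3 B=6 C=0)
Step 4: empty(B) -> (A=3 B=0 C=0)
Step 5: pour(A -> B) -> (A=0 B=3 C=0)

Answer: 0 3 0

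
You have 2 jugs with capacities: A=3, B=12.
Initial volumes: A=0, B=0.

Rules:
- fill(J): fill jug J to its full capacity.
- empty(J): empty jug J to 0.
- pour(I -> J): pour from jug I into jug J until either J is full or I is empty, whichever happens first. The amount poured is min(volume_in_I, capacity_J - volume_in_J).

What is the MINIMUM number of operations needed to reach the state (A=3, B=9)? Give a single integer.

BFS from (A=0, B=0). One shortest path:
  1. fill(B) -> (A=0 B=12)
  2. pour(B -> A) -> (A=3 B=9)
Reached target in 2 moves.

Answer: 2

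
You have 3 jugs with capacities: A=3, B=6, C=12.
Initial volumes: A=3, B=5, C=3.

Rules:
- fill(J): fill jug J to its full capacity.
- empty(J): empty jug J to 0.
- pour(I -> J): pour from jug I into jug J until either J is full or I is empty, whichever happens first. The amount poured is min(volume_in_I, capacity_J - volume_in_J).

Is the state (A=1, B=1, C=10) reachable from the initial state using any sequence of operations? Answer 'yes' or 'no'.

BFS explored all 86 reachable states.
Reachable set includes: (0,0,0), (0,0,2), (0,0,3), (0,0,5), (0,0,6), (0,0,8), (0,0,9), (0,0,11), (0,0,12), (0,2,0), (0,2,3), (0,2,6) ...
Target (A=1, B=1, C=10) not in reachable set → no.

Answer: no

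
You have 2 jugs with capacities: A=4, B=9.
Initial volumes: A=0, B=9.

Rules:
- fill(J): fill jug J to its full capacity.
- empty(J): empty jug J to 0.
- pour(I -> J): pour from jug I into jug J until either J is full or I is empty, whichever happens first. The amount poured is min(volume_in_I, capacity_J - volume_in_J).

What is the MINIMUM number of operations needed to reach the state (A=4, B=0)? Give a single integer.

BFS from (A=0, B=9). One shortest path:
  1. fill(A) -> (A=4 B=9)
  2. empty(B) -> (A=4 B=0)
Reached target in 2 moves.

Answer: 2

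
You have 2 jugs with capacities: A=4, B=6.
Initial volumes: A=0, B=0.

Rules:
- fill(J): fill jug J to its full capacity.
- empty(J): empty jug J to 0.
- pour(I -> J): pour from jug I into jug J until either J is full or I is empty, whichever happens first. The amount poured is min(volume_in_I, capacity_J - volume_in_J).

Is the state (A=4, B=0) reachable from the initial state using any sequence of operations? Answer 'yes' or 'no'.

BFS from (A=0, B=0):
  1. fill(A) -> (A=4 B=0)
Target reached → yes.

Answer: yes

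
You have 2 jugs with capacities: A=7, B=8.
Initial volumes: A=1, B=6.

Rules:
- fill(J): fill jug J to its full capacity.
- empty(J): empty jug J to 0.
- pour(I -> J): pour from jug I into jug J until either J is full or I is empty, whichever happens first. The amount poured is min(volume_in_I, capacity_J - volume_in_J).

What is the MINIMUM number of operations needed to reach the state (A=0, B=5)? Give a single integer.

Answer: 4

Derivation:
BFS from (A=1, B=6). One shortest path:
  1. fill(A) -> (A=7 B=6)
  2. pour(A -> B) -> (A=5 B=8)
  3. empty(B) -> (A=5 B=0)
  4. pour(A -> B) -> (A=0 B=5)
Reached target in 4 moves.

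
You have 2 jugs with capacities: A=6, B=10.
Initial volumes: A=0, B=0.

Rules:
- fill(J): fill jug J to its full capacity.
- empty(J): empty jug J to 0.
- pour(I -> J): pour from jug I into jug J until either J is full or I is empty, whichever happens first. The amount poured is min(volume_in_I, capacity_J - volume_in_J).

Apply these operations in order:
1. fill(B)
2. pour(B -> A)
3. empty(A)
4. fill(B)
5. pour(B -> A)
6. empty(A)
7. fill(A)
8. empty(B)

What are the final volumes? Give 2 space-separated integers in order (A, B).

Answer: 6 0

Derivation:
Step 1: fill(B) -> (A=0 B=10)
Step 2: pour(B -> A) -> (A=6 B=4)
Step 3: empty(A) -> (A=0 B=4)
Step 4: fill(B) -> (A=0 B=10)
Step 5: pour(B -> A) -> (A=6 B=4)
Step 6: empty(A) -> (A=0 B=4)
Step 7: fill(A) -> (A=6 B=4)
Step 8: empty(B) -> (A=6 B=0)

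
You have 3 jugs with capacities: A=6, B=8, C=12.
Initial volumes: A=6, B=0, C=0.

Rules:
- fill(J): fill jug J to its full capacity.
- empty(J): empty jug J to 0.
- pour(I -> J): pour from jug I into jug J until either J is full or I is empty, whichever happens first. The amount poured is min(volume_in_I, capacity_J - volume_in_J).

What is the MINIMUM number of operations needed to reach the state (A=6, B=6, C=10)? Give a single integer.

BFS from (A=6, B=0, C=0). One shortest path:
  1. fill(C) -> (A=6 B=0 C=12)
  2. pour(A -> B) -> (A=0 B=6 C=12)
  3. fill(A) -> (A=6 B=6 C=12)
  4. pour(C -> B) -> (A=6 B=8 C=10)
  5. empty(B) -> (A=6 B=0 C=10)
  6. pour(A -> B) -> (A=0 B=6 C=10)
  7. fill(A) -> (A=6 B=6 C=10)
Reached target in 7 moves.

Answer: 7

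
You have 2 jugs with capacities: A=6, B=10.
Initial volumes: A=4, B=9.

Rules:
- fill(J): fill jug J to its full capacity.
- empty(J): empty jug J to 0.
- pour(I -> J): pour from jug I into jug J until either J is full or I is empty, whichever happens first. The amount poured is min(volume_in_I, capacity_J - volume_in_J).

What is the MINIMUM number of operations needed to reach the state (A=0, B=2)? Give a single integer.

BFS from (A=4, B=9). One shortest path:
  1. fill(B) -> (A=4 B=10)
  2. pour(B -> A) -> (A=6 B=8)
  3. empty(A) -> (A=0 B=8)
  4. pour(B -> A) -> (A=6 B=2)
  5. empty(A) -> (A=0 B=2)
Reached target in 5 moves.

Answer: 5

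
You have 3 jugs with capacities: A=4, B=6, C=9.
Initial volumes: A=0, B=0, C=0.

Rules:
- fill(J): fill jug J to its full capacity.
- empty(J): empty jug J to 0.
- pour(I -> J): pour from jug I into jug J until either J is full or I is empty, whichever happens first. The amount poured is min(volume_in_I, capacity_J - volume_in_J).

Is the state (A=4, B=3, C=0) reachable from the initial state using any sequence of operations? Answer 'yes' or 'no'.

BFS from (A=0, B=0, C=0):
  1. fill(A) -> (A=4 B=0 C=0)
  2. fill(C) -> (A=4 B=0 C=9)
  3. pour(C -> B) -> (A=4 B=6 C=3)
  4. empty(B) -> (A=4 B=0 C=3)
  5. pour(C -> B) -> (A=4 B=3 C=0)
Target reached → yes.

Answer: yes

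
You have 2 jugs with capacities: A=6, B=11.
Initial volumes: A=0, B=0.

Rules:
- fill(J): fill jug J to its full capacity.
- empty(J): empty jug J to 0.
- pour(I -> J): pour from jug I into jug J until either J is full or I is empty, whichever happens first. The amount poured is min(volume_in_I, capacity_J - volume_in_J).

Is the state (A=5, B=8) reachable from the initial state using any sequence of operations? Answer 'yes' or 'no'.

BFS explored all 34 reachable states.
Reachable set includes: (0,0), (0,1), (0,2), (0,3), (0,4), (0,5), (0,6), (0,7), (0,8), (0,9), (0,10), (0,11) ...
Target (A=5, B=8) not in reachable set → no.

Answer: no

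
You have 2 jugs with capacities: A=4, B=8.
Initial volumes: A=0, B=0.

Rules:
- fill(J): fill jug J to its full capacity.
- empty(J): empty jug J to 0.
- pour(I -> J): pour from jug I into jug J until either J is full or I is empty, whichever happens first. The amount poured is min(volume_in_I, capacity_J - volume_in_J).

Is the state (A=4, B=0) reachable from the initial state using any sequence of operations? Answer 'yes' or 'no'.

Answer: yes

Derivation:
BFS from (A=0, B=0):
  1. fill(A) -> (A=4 B=0)
Target reached → yes.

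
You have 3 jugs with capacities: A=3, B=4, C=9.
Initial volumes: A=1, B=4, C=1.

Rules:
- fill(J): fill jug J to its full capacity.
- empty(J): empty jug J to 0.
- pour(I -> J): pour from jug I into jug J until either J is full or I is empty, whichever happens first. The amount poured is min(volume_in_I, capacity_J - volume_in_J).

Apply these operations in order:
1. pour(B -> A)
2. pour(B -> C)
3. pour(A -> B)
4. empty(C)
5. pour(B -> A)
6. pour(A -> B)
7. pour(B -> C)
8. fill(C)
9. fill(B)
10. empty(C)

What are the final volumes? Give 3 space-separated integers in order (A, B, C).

Answer: 0 4 0

Derivation:
Step 1: pour(B -> A) -> (A=3 B=2 C=1)
Step 2: pour(B -> C) -> (A=3 B=0 C=3)
Step 3: pour(A -> B) -> (A=0 B=3 C=3)
Step 4: empty(C) -> (A=0 B=3 C=0)
Step 5: pour(B -> A) -> (A=3 B=0 C=0)
Step 6: pour(A -> B) -> (A=0 B=3 C=0)
Step 7: pour(B -> C) -> (A=0 B=0 C=3)
Step 8: fill(C) -> (A=0 B=0 C=9)
Step 9: fill(B) -> (A=0 B=4 C=9)
Step 10: empty(C) -> (A=0 B=4 C=0)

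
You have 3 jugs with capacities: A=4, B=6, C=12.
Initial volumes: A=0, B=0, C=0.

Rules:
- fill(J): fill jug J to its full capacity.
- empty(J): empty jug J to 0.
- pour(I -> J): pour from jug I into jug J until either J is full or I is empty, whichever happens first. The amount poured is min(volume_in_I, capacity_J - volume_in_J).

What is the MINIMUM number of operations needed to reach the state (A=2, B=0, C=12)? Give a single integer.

BFS from (A=0, B=0, C=0). One shortest path:
  1. fill(B) -> (A=0 B=6 C=0)
  2. fill(C) -> (A=0 B=6 C=12)
  3. pour(B -> A) -> (A=4 B=2 C=12)
  4. empty(A) -> (A=0 B=2 C=12)
  5. pour(B -> A) -> (A=2 B=0 C=12)
Reached target in 5 moves.

Answer: 5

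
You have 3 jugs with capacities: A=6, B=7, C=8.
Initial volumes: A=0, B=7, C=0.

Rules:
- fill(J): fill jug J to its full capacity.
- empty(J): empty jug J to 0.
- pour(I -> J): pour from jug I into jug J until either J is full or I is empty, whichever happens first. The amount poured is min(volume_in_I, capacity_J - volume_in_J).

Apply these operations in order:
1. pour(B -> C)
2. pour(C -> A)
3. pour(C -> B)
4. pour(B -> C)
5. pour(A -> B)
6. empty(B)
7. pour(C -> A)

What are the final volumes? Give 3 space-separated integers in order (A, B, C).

Step 1: pour(B -> C) -> (A=0 B=0 C=7)
Step 2: pour(C -> A) -> (A=6 B=0 C=1)
Step 3: pour(C -> B) -> (A=6 B=1 C=0)
Step 4: pour(B -> C) -> (A=6 B=0 C=1)
Step 5: pour(A -> B) -> (A=0 B=6 C=1)
Step 6: empty(B) -> (A=0 B=0 C=1)
Step 7: pour(C -> A) -> (A=1 B=0 C=0)

Answer: 1 0 0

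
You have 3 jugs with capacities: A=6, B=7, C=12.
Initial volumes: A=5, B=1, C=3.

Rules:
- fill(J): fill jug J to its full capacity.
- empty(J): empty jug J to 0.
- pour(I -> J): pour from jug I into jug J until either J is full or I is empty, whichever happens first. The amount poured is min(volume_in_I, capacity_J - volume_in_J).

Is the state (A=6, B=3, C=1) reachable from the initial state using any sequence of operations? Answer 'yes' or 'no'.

BFS from (A=5, B=1, C=3):
  1. empty(A) -> (A=0 B=1 C=3)
  2. pour(B -> A) -> (A=1 B=0 C=3)
  3. pour(C -> B) -> (A=1 B=3 C=0)
  4. pour(A -> C) -> (A=0 B=3 C=1)
  5. fill(A) -> (A=6 B=3 C=1)
Target reached → yes.

Answer: yes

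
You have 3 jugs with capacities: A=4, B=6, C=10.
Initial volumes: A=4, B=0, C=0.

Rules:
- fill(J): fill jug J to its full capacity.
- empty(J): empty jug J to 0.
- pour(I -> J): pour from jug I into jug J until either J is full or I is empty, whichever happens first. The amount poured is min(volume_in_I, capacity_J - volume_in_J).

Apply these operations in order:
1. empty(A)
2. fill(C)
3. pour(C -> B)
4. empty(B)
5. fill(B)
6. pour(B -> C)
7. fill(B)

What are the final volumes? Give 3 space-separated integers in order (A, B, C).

Step 1: empty(A) -> (A=0 B=0 C=0)
Step 2: fill(C) -> (A=0 B=0 C=10)
Step 3: pour(C -> B) -> (A=0 B=6 C=4)
Step 4: empty(B) -> (A=0 B=0 C=4)
Step 5: fill(B) -> (A=0 B=6 C=4)
Step 6: pour(B -> C) -> (A=0 B=0 C=10)
Step 7: fill(B) -> (A=0 B=6 C=10)

Answer: 0 6 10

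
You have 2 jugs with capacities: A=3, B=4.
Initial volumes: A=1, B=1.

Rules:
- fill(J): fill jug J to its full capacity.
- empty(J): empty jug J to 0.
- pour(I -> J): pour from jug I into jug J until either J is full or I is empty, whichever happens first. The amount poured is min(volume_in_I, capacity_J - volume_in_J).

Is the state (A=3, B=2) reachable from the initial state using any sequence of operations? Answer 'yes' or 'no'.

BFS from (A=1, B=1):
  1. fill(B) -> (A=1 B=4)
  2. pour(B -> A) -> (A=3 B=2)
Target reached → yes.

Answer: yes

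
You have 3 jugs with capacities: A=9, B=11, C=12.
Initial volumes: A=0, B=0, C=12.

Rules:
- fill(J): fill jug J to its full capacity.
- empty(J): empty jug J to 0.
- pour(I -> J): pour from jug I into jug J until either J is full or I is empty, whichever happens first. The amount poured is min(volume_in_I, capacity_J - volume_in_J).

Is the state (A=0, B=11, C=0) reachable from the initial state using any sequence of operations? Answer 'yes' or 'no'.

BFS from (A=0, B=0, C=12):
  1. fill(B) -> (A=0 B=11 C=12)
  2. empty(C) -> (A=0 B=11 C=0)
Target reached → yes.

Answer: yes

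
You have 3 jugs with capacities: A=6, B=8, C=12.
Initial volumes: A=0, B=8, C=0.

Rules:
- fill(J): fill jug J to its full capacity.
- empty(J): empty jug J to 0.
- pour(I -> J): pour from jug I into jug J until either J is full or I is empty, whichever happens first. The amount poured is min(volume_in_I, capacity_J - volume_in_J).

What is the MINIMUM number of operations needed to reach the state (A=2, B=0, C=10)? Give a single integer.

Answer: 6

Derivation:
BFS from (A=0, B=8, C=0). One shortest path:
  1. empty(B) -> (A=0 B=0 C=0)
  2. fill(C) -> (A=0 B=0 C=12)
  3. pour(C -> B) -> (A=0 B=8 C=4)
  4. pour(B -> A) -> (A=6 B=2 C=4)
  5. pour(A -> C) -> (A=0 B=2 C=10)
  6. pour(B -> A) -> (A=2 B=0 C=10)
Reached target in 6 moves.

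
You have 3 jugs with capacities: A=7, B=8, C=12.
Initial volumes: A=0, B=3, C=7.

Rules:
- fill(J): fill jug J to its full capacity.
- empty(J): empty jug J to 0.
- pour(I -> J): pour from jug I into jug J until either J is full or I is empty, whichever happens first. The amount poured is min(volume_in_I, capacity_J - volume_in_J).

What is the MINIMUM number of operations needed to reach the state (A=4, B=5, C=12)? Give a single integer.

Answer: 8

Derivation:
BFS from (A=0, B=3, C=7). One shortest path:
  1. fill(A) -> (A=7 B=3 C=7)
  2. pour(A -> C) -> (A=2 B=3 C=12)
  3. pour(A -> B) -> (A=0 B=5 C=12)
  4. pour(C -> A) -> (A=7 B=5 C=5)
  5. pour(A -> B) -> (A=4 B=8 C=5)
  6. empty(B) -> (A=4 B=0 C=5)
  7. pour(C -> B) -> (A=4 B=5 C=0)
  8. fill(C) -> (A=4 B=5 C=12)
Reached target in 8 moves.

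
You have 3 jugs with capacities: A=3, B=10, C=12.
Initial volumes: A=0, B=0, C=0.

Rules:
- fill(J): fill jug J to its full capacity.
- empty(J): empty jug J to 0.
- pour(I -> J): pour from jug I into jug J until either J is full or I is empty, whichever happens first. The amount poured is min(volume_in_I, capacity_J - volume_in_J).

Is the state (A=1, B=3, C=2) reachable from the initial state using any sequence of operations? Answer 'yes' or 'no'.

Answer: no

Derivation:
BFS explored all 374 reachable states.
Reachable set includes: (0,0,0), (0,0,1), (0,0,2), (0,0,3), (0,0,4), (0,0,5), (0,0,6), (0,0,7), (0,0,8), (0,0,9), (0,0,10), (0,0,11) ...
Target (A=1, B=3, C=2) not in reachable set → no.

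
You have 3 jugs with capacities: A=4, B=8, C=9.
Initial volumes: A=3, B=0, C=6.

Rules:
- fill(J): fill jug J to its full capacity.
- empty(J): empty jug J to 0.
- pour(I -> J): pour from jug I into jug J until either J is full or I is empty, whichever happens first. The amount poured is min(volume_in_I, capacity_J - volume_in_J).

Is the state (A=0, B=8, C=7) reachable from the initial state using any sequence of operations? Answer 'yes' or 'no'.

Answer: yes

Derivation:
BFS from (A=3, B=0, C=6):
  1. empty(A) -> (A=0 B=0 C=6)
  2. pour(C -> B) -> (A=0 B=6 C=0)
  3. fill(C) -> (A=0 B=6 C=9)
  4. pour(C -> B) -> (A=0 B=8 C=7)
Target reached → yes.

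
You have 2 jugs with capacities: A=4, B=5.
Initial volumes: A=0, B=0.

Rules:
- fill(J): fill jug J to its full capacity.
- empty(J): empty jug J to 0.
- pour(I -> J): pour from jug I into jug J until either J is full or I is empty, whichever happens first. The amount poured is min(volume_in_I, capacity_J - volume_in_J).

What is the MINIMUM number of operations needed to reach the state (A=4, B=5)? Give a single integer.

BFS from (A=0, B=0). One shortest path:
  1. fill(A) -> (A=4 B=0)
  2. fill(B) -> (A=4 B=5)
Reached target in 2 moves.

Answer: 2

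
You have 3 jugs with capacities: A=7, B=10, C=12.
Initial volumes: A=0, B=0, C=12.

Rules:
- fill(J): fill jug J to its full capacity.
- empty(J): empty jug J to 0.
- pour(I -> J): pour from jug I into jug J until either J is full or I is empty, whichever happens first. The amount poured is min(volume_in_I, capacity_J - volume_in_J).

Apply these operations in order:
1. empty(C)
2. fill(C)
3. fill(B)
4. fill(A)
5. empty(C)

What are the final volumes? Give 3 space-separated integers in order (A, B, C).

Step 1: empty(C) -> (A=0 B=0 C=0)
Step 2: fill(C) -> (A=0 B=0 C=12)
Step 3: fill(B) -> (A=0 B=10 C=12)
Step 4: fill(A) -> (A=7 B=10 C=12)
Step 5: empty(C) -> (A=7 B=10 C=0)

Answer: 7 10 0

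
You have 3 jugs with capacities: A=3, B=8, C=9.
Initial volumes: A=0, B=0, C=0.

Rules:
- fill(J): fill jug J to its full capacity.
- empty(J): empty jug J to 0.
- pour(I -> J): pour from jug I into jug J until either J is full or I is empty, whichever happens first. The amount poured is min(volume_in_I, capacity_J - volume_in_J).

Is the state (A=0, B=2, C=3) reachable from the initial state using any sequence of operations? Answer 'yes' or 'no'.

Answer: yes

Derivation:
BFS from (A=0, B=0, C=0):
  1. fill(B) -> (A=0 B=8 C=0)
  2. pour(B -> A) -> (A=3 B=5 C=0)
  3. empty(A) -> (A=0 B=5 C=0)
  4. pour(B -> A) -> (A=3 B=2 C=0)
  5. pour(A -> C) -> (A=0 B=2 C=3)
Target reached → yes.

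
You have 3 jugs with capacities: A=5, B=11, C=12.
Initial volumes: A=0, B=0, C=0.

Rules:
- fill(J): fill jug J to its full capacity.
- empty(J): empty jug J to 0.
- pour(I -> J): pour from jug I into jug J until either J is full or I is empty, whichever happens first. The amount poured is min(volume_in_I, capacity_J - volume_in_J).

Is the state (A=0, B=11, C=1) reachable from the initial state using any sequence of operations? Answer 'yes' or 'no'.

BFS from (A=0, B=0, C=0):
  1. fill(C) -> (A=0 B=0 C=12)
  2. pour(C -> B) -> (A=0 B=11 C=1)
Target reached → yes.

Answer: yes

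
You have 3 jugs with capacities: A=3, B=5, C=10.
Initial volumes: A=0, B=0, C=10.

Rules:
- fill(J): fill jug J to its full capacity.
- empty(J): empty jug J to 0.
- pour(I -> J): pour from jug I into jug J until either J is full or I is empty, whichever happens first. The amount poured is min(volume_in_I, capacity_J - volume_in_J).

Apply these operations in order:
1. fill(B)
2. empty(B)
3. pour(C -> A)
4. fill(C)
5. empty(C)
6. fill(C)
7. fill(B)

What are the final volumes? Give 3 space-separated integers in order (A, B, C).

Answer: 3 5 10

Derivation:
Step 1: fill(B) -> (A=0 B=5 C=10)
Step 2: empty(B) -> (A=0 B=0 C=10)
Step 3: pour(C -> A) -> (A=3 B=0 C=7)
Step 4: fill(C) -> (A=3 B=0 C=10)
Step 5: empty(C) -> (A=3 B=0 C=0)
Step 6: fill(C) -> (A=3 B=0 C=10)
Step 7: fill(B) -> (A=3 B=5 C=10)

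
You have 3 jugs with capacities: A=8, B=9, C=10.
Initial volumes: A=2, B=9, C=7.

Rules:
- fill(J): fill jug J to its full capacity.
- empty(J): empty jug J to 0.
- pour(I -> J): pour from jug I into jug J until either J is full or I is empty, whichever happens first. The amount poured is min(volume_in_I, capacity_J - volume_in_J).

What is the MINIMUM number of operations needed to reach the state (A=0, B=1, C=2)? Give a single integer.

Answer: 4

Derivation:
BFS from (A=2, B=9, C=7). One shortest path:
  1. empty(C) -> (A=2 B=9 C=0)
  2. pour(A -> C) -> (A=0 B=9 C=2)
  3. pour(B -> A) -> (A=8 B=1 C=2)
  4. empty(A) -> (A=0 B=1 C=2)
Reached target in 4 moves.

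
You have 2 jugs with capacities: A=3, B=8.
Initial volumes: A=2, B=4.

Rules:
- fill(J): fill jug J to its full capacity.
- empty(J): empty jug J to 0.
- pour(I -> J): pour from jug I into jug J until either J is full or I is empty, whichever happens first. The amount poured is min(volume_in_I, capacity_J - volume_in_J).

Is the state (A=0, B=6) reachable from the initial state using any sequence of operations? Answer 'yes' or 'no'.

BFS from (A=2, B=4):
  1. pour(A -> B) -> (A=0 B=6)
Target reached → yes.

Answer: yes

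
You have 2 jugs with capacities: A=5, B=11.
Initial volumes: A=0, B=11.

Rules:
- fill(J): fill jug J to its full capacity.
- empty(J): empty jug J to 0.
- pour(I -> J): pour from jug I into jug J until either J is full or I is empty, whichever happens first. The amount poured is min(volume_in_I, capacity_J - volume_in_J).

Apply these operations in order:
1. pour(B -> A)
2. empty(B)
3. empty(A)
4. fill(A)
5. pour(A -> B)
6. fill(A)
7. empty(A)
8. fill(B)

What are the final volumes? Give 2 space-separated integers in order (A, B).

Answer: 0 11

Derivation:
Step 1: pour(B -> A) -> (A=5 B=6)
Step 2: empty(B) -> (A=5 B=0)
Step 3: empty(A) -> (A=0 B=0)
Step 4: fill(A) -> (A=5 B=0)
Step 5: pour(A -> B) -> (A=0 B=5)
Step 6: fill(A) -> (A=5 B=5)
Step 7: empty(A) -> (A=0 B=5)
Step 8: fill(B) -> (A=0 B=11)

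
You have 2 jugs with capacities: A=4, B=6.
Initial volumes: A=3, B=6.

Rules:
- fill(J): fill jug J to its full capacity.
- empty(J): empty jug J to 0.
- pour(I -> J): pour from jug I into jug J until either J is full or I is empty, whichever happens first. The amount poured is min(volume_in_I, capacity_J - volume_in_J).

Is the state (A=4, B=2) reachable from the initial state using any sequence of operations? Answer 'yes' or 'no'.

BFS from (A=3, B=6):
  1. empty(A) -> (A=0 B=6)
  2. pour(B -> A) -> (A=4 B=2)
Target reached → yes.

Answer: yes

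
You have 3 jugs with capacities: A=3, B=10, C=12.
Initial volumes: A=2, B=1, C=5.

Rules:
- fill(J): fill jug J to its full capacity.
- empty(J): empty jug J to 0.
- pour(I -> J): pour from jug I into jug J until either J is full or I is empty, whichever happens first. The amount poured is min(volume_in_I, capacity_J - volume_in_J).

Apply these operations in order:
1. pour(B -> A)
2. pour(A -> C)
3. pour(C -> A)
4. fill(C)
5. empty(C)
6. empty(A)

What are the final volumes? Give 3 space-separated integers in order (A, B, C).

Answer: 0 0 0

Derivation:
Step 1: pour(B -> A) -> (A=3 B=0 C=5)
Step 2: pour(A -> C) -> (A=0 B=0 C=8)
Step 3: pour(C -> A) -> (A=3 B=0 C=5)
Step 4: fill(C) -> (A=3 B=0 C=12)
Step 5: empty(C) -> (A=3 B=0 C=0)
Step 6: empty(A) -> (A=0 B=0 C=0)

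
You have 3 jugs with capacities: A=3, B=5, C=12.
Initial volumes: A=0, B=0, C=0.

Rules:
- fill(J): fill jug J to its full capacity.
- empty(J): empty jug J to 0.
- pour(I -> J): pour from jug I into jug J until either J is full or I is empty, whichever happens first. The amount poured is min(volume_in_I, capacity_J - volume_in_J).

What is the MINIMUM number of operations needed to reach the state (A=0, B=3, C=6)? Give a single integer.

Answer: 5

Derivation:
BFS from (A=0, B=0, C=0). One shortest path:
  1. fill(C) -> (A=0 B=0 C=12)
  2. pour(C -> A) -> (A=3 B=0 C=9)
  3. empty(A) -> (A=0 B=0 C=9)
  4. pour(C -> A) -> (A=3 B=0 C=6)
  5. pour(A -> B) -> (A=0 B=3 C=6)
Reached target in 5 moves.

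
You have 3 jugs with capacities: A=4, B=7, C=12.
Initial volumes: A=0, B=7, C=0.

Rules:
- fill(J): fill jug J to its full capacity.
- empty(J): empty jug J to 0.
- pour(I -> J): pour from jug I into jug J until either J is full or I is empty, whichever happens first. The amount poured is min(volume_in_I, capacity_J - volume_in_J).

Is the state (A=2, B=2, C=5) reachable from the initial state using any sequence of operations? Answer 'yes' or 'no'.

BFS explored all 322 reachable states.
Reachable set includes: (0,0,0), (0,0,1), (0,0,2), (0,0,3), (0,0,4), (0,0,5), (0,0,6), (0,0,7), (0,0,8), (0,0,9), (0,0,10), (0,0,11) ...
Target (A=2, B=2, C=5) not in reachable set → no.

Answer: no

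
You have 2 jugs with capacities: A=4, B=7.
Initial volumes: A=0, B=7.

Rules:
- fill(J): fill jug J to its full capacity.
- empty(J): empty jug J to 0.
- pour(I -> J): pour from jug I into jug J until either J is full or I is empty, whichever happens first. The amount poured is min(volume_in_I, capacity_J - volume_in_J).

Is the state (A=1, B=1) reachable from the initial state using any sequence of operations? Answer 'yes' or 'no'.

Answer: no

Derivation:
BFS explored all 22 reachable states.
Reachable set includes: (0,0), (0,1), (0,2), (0,3), (0,4), (0,5), (0,6), (0,7), (1,0), (1,7), (2,0), (2,7) ...
Target (A=1, B=1) not in reachable set → no.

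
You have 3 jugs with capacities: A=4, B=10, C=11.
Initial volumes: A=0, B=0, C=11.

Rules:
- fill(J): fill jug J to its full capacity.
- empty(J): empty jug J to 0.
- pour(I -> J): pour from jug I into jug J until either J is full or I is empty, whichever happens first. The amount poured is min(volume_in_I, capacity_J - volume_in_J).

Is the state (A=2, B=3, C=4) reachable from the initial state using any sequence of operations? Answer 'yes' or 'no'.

Answer: no

Derivation:
BFS explored all 390 reachable states.
Reachable set includes: (0,0,0), (0,0,1), (0,0,2), (0,0,3), (0,0,4), (0,0,5), (0,0,6), (0,0,7), (0,0,8), (0,0,9), (0,0,10), (0,0,11) ...
Target (A=2, B=3, C=4) not in reachable set → no.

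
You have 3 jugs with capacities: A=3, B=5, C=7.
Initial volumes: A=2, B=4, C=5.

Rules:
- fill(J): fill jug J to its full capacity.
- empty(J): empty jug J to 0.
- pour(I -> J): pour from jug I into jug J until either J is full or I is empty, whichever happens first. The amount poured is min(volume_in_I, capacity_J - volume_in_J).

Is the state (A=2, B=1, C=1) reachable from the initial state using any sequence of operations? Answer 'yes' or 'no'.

BFS explored all 145 reachable states.
Reachable set includes: (0,0,0), (0,0,1), (0,0,2), (0,0,3), (0,0,4), (0,0,5), (0,0,6), (0,0,7), (0,1,0), (0,1,1), (0,1,2), (0,1,3) ...
Target (A=2, B=1, C=1) not in reachable set → no.

Answer: no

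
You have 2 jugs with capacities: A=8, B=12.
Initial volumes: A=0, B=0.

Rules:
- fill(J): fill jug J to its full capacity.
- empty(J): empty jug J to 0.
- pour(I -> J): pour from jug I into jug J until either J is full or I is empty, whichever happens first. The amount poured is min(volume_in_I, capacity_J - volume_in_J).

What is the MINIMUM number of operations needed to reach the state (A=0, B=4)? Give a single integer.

Answer: 3

Derivation:
BFS from (A=0, B=0). One shortest path:
  1. fill(B) -> (A=0 B=12)
  2. pour(B -> A) -> (A=8 B=4)
  3. empty(A) -> (A=0 B=4)
Reached target in 3 moves.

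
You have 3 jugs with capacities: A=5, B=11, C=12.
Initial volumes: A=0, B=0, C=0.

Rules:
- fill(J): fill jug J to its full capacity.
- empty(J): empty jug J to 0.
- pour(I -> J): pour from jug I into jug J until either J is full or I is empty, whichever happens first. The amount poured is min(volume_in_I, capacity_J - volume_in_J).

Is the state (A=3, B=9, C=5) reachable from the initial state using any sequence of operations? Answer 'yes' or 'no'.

Answer: no

Derivation:
BFS explored all 496 reachable states.
Reachable set includes: (0,0,0), (0,0,1), (0,0,2), (0,0,3), (0,0,4), (0,0,5), (0,0,6), (0,0,7), (0,0,8), (0,0,9), (0,0,10), (0,0,11) ...
Target (A=3, B=9, C=5) not in reachable set → no.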